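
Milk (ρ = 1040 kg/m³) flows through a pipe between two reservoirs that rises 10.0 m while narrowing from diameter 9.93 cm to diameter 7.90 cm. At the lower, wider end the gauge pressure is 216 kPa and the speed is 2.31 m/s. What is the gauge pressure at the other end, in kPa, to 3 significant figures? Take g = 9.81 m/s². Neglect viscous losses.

Continuity gives A₁v₁ = A₂v₂, so v₂ = (77.4 cm²)/(49.0 cm²) × 2.31 m/s = 3.65 m/s.
Applying Bernoulli between the two ends and solving for P₂: P₂ = P₁ + ½ρ(v₁² − v₂²) − ρgΔh.
P₂ = 216000 + ½·1040·(2.31² − 3.65²) − 1040·9.81·(+10.0) = 216000 + (-4150) − (102000) = 110000 Pa.

P₂ ≈ 110 kPa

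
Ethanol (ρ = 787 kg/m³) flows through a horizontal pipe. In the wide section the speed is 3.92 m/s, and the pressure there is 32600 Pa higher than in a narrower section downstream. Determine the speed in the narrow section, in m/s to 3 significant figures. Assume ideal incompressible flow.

9.91 m/s

Horizontal Bernoulli: P₁ + ½ρv₁² = P₂ + ½ρv₂², so v₂² = v₁² + 2(P₁ − P₂)/ρ.
v₂ = √(3.92² + 2·32600/787) = √(15.4 + 82.8) = 9.91 m/s.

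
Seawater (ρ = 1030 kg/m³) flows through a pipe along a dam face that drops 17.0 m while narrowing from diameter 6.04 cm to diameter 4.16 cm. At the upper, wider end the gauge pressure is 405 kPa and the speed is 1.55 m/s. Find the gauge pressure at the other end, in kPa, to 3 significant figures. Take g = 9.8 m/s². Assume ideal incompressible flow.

P₂ ≈ 572 kPa

Mass conservation (A₁v₁ = A₂v₂) gives v₂ = 1.55 × 28.7/13.6 = 3.27 m/s.
Energy conservation along the streamline gives P₂ = P₁ − ½ρ(v₂² − v₁²) − ρg(h₂ − h₁).
P₂ = 405000 + ½·1030·(1.55² − 3.27²) − 1030·9.8·(−17.0) = 405000 + (-4260) − (-172000) = 572000 Pa.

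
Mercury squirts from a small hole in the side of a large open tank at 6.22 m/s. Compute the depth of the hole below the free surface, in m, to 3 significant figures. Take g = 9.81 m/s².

h = 1.97 m

For a small hole in a large open tank, ½v² = gh, giving h = v²/(2g).
h = 6.22²/(2·9.81) = 38.7/19.62 = 1.97 m.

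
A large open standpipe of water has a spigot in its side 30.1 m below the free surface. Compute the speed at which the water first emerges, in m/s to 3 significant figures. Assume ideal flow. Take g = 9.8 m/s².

Bernoulli from surface to hole (P equal, v_surface ≈ 0): v = √(2gh) = √(2×9.8×30.1) = 24.3 m/s.

v ≈ 24.3 m/s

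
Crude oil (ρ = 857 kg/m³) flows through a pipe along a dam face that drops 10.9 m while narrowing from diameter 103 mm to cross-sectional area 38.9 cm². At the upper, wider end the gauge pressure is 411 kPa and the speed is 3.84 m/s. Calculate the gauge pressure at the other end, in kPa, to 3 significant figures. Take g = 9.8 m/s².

By continuity, v₂ = v₁·A₁/A₂ = 3.84·(83.3/38.9) = 8.23 m/s.
Energy conservation along the streamline gives P₂ = P₁ − ½ρ(v₂² − v₁²) − ρg(h₂ − h₁).
P₂ = 411000 + ½·857·(3.84² − 8.23²) − 857·9.8·(−10.9) = 411000 + (-22700) − (-91500) = 480000 Pa.

P₂ ≈ 480 kPa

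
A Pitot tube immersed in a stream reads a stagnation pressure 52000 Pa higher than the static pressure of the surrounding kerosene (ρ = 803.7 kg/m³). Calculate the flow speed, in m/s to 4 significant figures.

v ≈ 11.38 m/s

At the stagnation point the flow is brought to rest, so Bernoulli gives P_stag − P_static = ½ρv².
v = √(2ΔP/ρ) = √(2·52000/803.7) = 11.38 m/s.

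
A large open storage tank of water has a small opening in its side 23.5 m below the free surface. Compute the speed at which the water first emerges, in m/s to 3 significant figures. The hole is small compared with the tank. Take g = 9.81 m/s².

With the surface at rest and both surface and jet at atmospheric pressure, Bernoulli gives ρg h = ½ρv², so v = √(2gh) = √(2·9.81·23.5) = 21.5 m/s.

v = 21.5 m/s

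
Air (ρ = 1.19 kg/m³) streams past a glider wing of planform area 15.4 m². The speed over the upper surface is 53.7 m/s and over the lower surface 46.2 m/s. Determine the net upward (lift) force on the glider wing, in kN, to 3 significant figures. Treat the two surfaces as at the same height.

F = 6.87 kN

The faster flow above has the lower pressure; Bernoulli (same height) gives ΔP = ½ρ(v_up² − v_low²).
ΔP = ½·1.19·(53.7² − 46.2²) = 446 Pa.
Lift = ΔP · A = 446 × 15.4 = 6870 N.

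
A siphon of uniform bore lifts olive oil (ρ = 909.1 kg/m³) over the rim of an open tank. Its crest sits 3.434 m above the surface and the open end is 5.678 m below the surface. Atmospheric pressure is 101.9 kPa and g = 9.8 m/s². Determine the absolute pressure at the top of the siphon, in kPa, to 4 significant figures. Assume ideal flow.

P_top = 20.72 kPa

From the surface to the outlet (both open to atmosphere, surface at rest): v = √(2g·h_out) = √(2·9.8·5.678) = 10.55 m/s.
Continuity keeps v the same throughout the tube; from surface to crest, P_atm + 0 = P_top + ½ρv² + ρg·h_top.
P_top = 101900 − ½·909.1·10.55² − 909.1·9.8·3.434 = 20720 Pa.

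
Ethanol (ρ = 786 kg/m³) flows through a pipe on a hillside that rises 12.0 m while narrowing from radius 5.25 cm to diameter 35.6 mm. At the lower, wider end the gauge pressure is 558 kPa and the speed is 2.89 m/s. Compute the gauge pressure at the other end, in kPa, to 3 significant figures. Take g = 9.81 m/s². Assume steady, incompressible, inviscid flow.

P₂ ≈ 220 kPa

Continuity gives A₁v₁ = A₂v₂, so v₂ = (86.6 cm²)/(9.95 cm²) × 2.89 m/s = 25.1 m/s.
Applying Bernoulli between the two ends and solving for P₂: P₂ = P₁ + ½ρ(v₁² − v₂²) − ρgΔh.
P₂ = 558000 + ½·786·(2.89² − 25.1²) − 786·9.81·(+12.0) = 558000 + (-245000) − (92500) = 220000 Pa.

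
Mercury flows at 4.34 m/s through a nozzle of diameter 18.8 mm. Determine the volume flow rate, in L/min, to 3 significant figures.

Q = 72.3 L/min

Q = A·v = 0.000278 m² × 4.34 m/s = 0.00120 m³/s.
Converting: 0.00120 m³/s × 60000 = 72.3 L/min.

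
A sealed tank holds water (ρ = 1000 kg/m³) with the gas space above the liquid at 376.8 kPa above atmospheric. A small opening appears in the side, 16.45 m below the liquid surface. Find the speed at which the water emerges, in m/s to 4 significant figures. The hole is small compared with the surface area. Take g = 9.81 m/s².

Take point 1 at the surface (v₁ ≈ 0) and point 2 at the hole (at atmospheric pressure). Bernoulli: P₁ + ρg h = P_atm + ½ρv₂².
With P₁ − P_atm = 376800 Pa, v₂ = √(2gh + 2ΔP/ρ) = √(2·9.81·16.45 + 2·376800/1000) = 32.81 m/s.

v ≈ 32.81 m/s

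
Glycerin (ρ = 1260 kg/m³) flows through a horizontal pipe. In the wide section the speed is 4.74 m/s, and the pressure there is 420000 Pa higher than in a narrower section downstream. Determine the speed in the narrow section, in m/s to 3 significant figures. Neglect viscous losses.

26.3 m/s

Along the level pipe P + ½ρv² is conserved, hence v₂² = v₁² + 2(P₁ − P₂)/ρ.
v₂ = √(4.74² + 2·420000/1260) = √(22.5 + 667) = 26.3 m/s.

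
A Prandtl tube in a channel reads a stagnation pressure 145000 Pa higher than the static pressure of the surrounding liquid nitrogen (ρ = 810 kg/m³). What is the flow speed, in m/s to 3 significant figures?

v ≈ 18.9 m/s

Bernoulli between the free stream and the stagnation point: ½ρv² = P_stag − P_static.
v = √(2ΔP/ρ) = √(2·145000/810) = 18.9 m/s.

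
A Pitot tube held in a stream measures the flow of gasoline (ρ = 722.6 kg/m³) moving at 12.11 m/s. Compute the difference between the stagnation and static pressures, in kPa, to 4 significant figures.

ΔP = 52.99 kPa

At the stagnation point the flow is brought to rest, so Bernoulli gives P_stag − P_static = ½ρv².
ΔP = ½·722.6·12.11² = 52990 Pa.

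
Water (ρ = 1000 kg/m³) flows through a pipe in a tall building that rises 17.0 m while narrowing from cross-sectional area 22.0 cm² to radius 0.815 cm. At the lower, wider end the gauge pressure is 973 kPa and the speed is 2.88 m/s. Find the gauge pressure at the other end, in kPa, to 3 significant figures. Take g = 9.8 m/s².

P₂ ≈ 350 kPa

Mass conservation (A₁v₁ = A₂v₂) gives v₂ = 2.88 × 22.0/2.09 = 30.4 m/s.
Applying Bernoulli between the two ends and solving for P₂: P₂ = P₁ + ½ρ(v₁² − v₂²) − ρgΔh.
P₂ = 973000 + ½·1000·(2.88² − 30.4²) − 1000·9.8·(+17.0) = 973000 + (-457000) − (167000) = 350000 Pa.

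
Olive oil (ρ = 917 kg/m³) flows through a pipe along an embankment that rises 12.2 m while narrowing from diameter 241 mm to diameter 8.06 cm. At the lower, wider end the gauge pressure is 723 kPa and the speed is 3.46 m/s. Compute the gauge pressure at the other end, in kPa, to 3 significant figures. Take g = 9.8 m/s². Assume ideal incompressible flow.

P₂ = 180 kPa

By continuity, v₂ = v₁·A₁/A₂ = 3.46·(456/51.0) = 30.9 m/s.
Applying Bernoulli between the two ends and solving for P₂: P₂ = P₁ + ½ρ(v₁² − v₂²) − ρgΔh.
P₂ = 723000 + ½·917·(3.46² − 30.9²) − 917·9.8·(+12.2) = 723000 + (-433000) − (110000) = 180000 Pa.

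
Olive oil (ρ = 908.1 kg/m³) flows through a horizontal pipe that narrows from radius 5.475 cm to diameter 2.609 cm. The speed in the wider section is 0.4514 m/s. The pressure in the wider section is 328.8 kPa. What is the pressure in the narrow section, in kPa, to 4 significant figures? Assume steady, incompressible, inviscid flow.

Continuity gives A₁v₁ = A₂v₂, so v₂ = (94.17 cm²)/(5.346 cm²) × 0.4514 m/s = 7.951 m/s.
Bernoulli (h₁ = h₂): P₁ − P₂ = ½ρ(v₂² − v₁²).
P₂ = P₁ − ½ρ(v₂² − v₁²) = 328800 − ½·908.1·(7.951² − 0.4514²) = 328800 − 28610 = 300200 Pa.

P₂ ≈ 300.2 kPa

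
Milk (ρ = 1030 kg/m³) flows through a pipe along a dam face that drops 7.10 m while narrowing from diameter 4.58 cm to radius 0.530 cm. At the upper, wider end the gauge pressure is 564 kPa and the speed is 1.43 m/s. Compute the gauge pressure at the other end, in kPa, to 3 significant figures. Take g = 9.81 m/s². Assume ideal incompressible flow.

P₂ ≈ 270 kPa

The volume flow rate is constant, so v₂ = (A₁/A₂)v₁ = (16.5/0.882)·1.43 = 26.7 m/s.
Energy conservation along the streamline gives P₂ = P₁ − ½ρ(v₂² − v₁²) − ρg(h₂ − h₁).
P₂ = 564000 + ½·1030·(1.43² − 26.7²) − 1030·9.81·(−7.10) = 564000 + (-366000) − (-71700) = 270000 Pa.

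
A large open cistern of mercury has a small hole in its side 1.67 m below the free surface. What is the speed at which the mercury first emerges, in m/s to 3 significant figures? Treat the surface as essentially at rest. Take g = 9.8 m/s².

Torricelli's result v = √(2gh) gives v = √(2·9.8·1.67) = 5.72 m/s.

v ≈ 5.72 m/s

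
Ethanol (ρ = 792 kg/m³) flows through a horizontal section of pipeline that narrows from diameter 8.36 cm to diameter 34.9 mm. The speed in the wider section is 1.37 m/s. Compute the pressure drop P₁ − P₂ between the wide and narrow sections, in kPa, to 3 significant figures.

ΔP ≈ 23.7 kPa

Mass conservation (A₁v₁ = A₂v₂) gives v₂ = 1.37 × 54.9/9.57 = 7.86 m/s.
Along the horizontal streamline, P + ½ρv² is constant.
P₁ − P₂ = ½·792·(7.86² − 1.37²) = ½·792·59.9 = 23700 Pa.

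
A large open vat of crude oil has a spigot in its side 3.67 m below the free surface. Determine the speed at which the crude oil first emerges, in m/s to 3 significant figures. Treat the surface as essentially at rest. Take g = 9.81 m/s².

8.49 m/s

Bernoulli from surface to hole (P equal, v_surface ≈ 0): v = √(2gh) = √(2×9.81×3.67) = 8.49 m/s.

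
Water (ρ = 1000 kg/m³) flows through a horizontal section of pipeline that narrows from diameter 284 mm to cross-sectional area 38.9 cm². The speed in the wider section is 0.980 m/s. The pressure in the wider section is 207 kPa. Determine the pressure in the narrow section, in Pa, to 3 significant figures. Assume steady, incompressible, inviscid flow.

P₂ ≈ 80100 Pa

The volume flow rate is constant, so v₂ = (A₁/A₂)v₁ = (633/38.9)·0.980 = 16.0 m/s.
With no height change, Bernoulli's equation is P₁ + ½ρv₁² = P₂ + ½ρv₂².
P₂ = P₁ − ½ρ(v₂² − v₁²) = 207000 − ½·1000·(16.0² − 0.980²) = 207000 − 127000 = 80100 Pa.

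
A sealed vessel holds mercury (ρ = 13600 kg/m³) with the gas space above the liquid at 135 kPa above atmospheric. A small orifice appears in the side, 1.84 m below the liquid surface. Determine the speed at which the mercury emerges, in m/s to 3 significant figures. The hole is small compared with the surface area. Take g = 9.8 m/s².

Take point 1 at the surface (v₁ ≈ 0) and point 2 at the hole (at atmospheric pressure). Bernoulli: P₁ + ρg h = P_atm + ½ρv₂².
With P₁ − P_atm = 135000 Pa, v₂ = √(2gh + 2ΔP/ρ) = √(2·9.8·1.84 + 2·135000/13600) = 7.48 m/s.

v = 7.48 m/s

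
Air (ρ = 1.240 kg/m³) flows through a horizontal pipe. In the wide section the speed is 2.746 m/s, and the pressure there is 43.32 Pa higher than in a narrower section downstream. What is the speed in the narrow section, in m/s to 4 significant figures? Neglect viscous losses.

v₂ = 8.798 m/s

Horizontal Bernoulli: P₁ + ½ρv₁² = P₂ + ½ρv₂², so v₂² = v₁² + 2(P₁ − P₂)/ρ.
v₂ = √(2.746² + 2·43.32/1.240) = √(7.541 + 69.87) = 8.798 m/s.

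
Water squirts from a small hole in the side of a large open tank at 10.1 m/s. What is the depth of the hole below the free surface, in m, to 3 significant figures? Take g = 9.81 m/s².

Torricelli: v = √(2gh), so h = v²/(2g).
h = 10.1²/(2·9.81) = 102/19.62 = 5.20 m.

h ≈ 5.20 m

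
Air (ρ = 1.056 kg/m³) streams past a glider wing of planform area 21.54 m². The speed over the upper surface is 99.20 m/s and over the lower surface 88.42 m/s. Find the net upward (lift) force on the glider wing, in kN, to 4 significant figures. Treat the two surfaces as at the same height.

F ≈ 23.00 kN

The faster flow above has the lower pressure; Bernoulli (same height) gives ΔP = ½ρ(v_up² − v_low²).
ΔP = ½·1.056·(99.20² − 88.42²) = 1068 Pa.
Lift = ΔP · A = 1068 × 21.54 = 23000 N.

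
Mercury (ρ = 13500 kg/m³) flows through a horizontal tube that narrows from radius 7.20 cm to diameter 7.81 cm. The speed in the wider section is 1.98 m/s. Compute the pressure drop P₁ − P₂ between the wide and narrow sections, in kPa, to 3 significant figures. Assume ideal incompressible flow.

By continuity, v₂ = v₁·A₁/A₂ = 1.98·(163/47.9) = 6.73 m/s.
With no height change, Bernoulli's equation is P₁ + ½ρv₁² = P₂ + ½ρv₂².
P₁ − P₂ = ½·13500·(6.73² − 1.98²) = ½·13500·41.4 = 279000 Pa.

ΔP = 279 kPa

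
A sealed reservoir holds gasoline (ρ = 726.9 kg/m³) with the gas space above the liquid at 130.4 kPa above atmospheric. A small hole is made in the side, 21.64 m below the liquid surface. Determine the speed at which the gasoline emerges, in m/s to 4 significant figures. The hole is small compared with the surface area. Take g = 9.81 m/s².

v ≈ 27.99 m/s

Take point 1 at the surface (v₁ ≈ 0) and point 2 at the hole (at atmospheric pressure). Bernoulli: P₁ + ρg h = P_atm + ½ρv₂².
With P₁ − P_atm = 130400 Pa, v₂ = √(2gh + 2ΔP/ρ) = √(2·9.81·21.64 + 2·130400/726.9) = 27.99 m/s.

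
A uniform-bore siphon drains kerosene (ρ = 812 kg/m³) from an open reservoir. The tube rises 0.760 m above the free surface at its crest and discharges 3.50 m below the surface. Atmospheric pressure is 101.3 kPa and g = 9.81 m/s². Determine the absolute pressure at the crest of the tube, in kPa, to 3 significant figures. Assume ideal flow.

Bernoulli surface→outlet gives ½v² = g·h_out, so v = √(2·9.81·3.50) = 8.29 m/s.
With constant cross-section the crest speed equals v; applying Bernoulli from the surface up to the crest, P_top = P_atm − ½ρv² − ρg·h_top.
P_top = 101300 − ½·812·8.29² − 812·9.81·0.760 = 67400 Pa.

P_top = 67.4 kPa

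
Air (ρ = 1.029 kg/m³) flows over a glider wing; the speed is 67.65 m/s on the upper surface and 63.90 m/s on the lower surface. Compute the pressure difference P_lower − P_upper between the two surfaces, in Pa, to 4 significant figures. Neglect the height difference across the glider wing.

With negligible Δh, P + ½ρv² is constant, so P_low − P_up = ½ρ(v_up² − v_low²).
ΔP = ½·1.029·(67.65² − 63.90²) = 253.8 Pa.

253.8 Pa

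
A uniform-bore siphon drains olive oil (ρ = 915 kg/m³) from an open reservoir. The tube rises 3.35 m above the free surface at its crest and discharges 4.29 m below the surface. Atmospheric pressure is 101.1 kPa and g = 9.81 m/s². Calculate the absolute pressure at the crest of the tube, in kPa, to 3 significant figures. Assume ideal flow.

P_top ≈ 32.5 kPa

The outlet speed comes from Torricelli: v = √(2g·4.29) = 9.17 m/s.
With constant cross-section the crest speed equals v; applying Bernoulli from the surface up to the crest, P_top = P_atm − ½ρv² − ρg·h_top.
P_top = 101100 − ½·915·9.17² − 915·9.81·3.35 = 32500 Pa.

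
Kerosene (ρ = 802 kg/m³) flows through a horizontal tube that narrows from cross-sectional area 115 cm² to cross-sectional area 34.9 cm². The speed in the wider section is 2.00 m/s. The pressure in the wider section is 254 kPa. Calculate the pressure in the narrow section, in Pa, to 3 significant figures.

Continuity gives A₁v₁ = A₂v₂, so v₂ = (115 cm²)/(34.9 cm²) × 2.00 m/s = 6.59 m/s.
With no height change, Bernoulli's equation is P₁ + ½ρv₁² = P₂ + ½ρv₂².
P₂ = P₁ − ½ρ(v₂² − v₁²) = 254000 − ½·802·(6.59² − 2.00²) = 254000 − 15800 = 238000 Pa.

238000 Pa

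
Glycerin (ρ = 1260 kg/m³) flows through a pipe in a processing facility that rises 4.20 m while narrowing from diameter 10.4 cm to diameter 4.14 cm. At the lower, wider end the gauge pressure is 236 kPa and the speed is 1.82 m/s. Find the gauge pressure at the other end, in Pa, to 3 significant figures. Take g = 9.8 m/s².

103000 Pa

The volume flow rate is constant, so v₂ = (A₁/A₂)v₁ = (84.9/13.5)·1.82 = 11.5 m/s.
Applying Bernoulli between the two ends and solving for P₂: P₂ = P₁ + ½ρ(v₁² − v₂²) − ρgΔh.
P₂ = 236000 + ½·1260·(1.82² − 11.5²) − 1260·9.8·(+4.20) = 236000 + (-81000) − (51900) = 103000 Pa.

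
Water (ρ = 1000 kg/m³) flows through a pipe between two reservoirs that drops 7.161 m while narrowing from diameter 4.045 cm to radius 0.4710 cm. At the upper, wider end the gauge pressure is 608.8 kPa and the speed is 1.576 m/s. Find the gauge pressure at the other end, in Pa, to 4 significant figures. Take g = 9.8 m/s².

P₂ = 258000 Pa

The volume flow rate is constant, so v₂ = (A₁/A₂)v₁ = (12.85/0.6969)·1.576 = 29.06 m/s.
Bernoulli: P₁ + ½ρv₁² + ρg h₁ = P₂ + ½ρv₂² + ρg h₂, so P₂ = P₁ + ½ρ(v₁² − v₂²) − ρg(h₂ − h₁).
P₂ = 608800 + ½·1000·(1.576² − 29.06²) − 1000·9.8·(−7.161) = 608800 + (-421000) − (-70180) = 258000 Pa.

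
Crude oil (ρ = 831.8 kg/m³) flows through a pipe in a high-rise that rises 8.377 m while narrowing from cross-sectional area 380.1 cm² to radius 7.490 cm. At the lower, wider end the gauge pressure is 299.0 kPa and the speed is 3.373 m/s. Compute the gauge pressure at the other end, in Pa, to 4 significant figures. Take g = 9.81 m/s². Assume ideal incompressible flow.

P₂ = 213400 Pa

The volume flow rate is constant, so v₂ = (A₁/A₂)v₁ = (380.1/176.2)·3.373 = 7.274 m/s.
Bernoulli: P₁ + ½ρv₁² + ρg h₁ = P₂ + ½ρv₂² + ρg h₂, so P₂ = P₁ + ½ρ(v₁² − v₂²) − ρg(h₂ − h₁).
P₂ = 299000 + ½·831.8·(3.373² − 7.274²) − 831.8·9.81·(+8.377) = 299000 + (-17280) − (68360) = 213400 Pa.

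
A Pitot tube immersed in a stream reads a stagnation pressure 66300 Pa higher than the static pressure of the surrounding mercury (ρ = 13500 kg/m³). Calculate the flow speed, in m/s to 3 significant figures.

v ≈ 3.13 m/s

At the stagnation point the flow is brought to rest, so Bernoulli gives P_stag − P_static = ½ρv².
v = √(2ΔP/ρ) = √(2·66300/13500) = 3.13 m/s.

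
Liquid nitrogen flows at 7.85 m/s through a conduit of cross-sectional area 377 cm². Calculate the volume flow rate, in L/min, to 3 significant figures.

17800 L/min

Q = A·v = 0.0377 m² × 7.85 m/s = 0.296 m³/s.
Converting: 0.296 m³/s × 60000 = 17800 L/min.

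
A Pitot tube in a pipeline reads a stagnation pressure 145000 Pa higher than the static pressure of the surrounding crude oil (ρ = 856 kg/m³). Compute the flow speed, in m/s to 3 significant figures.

Bernoulli between the free stream and the stagnation point: ½ρv² = P_stag − P_static.
v = √(2ΔP/ρ) = √(2·145000/856) = 18.4 m/s.

v ≈ 18.4 m/s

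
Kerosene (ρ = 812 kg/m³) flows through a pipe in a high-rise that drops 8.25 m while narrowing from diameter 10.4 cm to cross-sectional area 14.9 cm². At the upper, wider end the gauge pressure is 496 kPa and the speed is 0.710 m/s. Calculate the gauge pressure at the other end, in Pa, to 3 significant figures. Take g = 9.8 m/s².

By continuity, v₂ = v₁·A₁/A₂ = 0.710·(84.9/14.9) = 4.05 m/s.
Bernoulli: P₁ + ½ρv₁² + ρg h₁ = P₂ + ½ρv₂² + ρg h₂, so P₂ = P₁ + ½ρ(v₁² − v₂²) − ρg(h₂ − h₁).
P₂ = 496000 + ½·812·(0.710² − 4.05²) − 812·9.8·(−8.25) = 496000 + (-6450) − (-65700) = 555000 Pa.

P₂ ≈ 555000 Pa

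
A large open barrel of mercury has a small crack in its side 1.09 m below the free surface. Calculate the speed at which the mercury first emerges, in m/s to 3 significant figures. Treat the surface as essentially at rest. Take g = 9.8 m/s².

With the surface at rest and both surface and jet at atmospheric pressure, Bernoulli gives ρg h = ½ρv², so v = √(2gh) = √(2·9.8·1.09) = 4.62 m/s.

v ≈ 4.62 m/s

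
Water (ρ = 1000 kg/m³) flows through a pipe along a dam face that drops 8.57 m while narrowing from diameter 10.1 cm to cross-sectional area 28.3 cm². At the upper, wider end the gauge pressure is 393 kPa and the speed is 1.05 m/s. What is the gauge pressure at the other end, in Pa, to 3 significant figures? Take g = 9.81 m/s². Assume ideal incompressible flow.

P₂ ≈ 473000 Pa

Continuity gives A₁v₁ = A₂v₂, so v₂ = (80.1 cm²)/(28.3 cm²) × 1.05 m/s = 2.97 m/s.
Bernoulli: P₁ + ½ρv₁² + ρg h₁ = P₂ + ½ρv₂² + ρg h₂, so P₂ = P₁ + ½ρ(v₁² − v₂²) − ρg(h₂ − h₁).
P₂ = 393000 + ½·1000·(1.05² − 2.97²) − 1000·9.81·(−8.57) = 393000 + (-3870) − (-84100) = 473000 Pa.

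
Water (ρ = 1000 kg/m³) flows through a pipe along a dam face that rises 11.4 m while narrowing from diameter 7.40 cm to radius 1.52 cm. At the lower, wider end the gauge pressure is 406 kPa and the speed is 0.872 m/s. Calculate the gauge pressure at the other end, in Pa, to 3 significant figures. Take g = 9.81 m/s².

Continuity gives A₁v₁ = A₂v₂, so v₂ = (43.0 cm²)/(7.26 cm²) × 0.872 m/s = 5.17 m/s.
Applying Bernoulli between the two ends and solving for P₂: P₂ = P₁ + ½ρ(v₁² − v₂²) − ρgΔh.
P₂ = 406000 + ½·1000·(0.872² − 5.17²) − 1000·9.81·(+11.4) = 406000 + (-13000) − (112000) = 281000 Pa.

281000 Pa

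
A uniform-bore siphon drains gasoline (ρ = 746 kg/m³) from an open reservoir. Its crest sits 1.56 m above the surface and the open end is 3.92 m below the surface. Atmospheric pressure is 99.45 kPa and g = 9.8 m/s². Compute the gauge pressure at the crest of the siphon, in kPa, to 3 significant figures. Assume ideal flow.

-40.1 kPa

From the surface to the outlet (both open to atmosphere, surface at rest): v = √(2g·h_out) = √(2·9.8·3.92) = 8.77 m/s.
The bore is uniform, so the speed at the crest is the same v. Bernoulli surface→crest: P_atm = P_top + ½ρv² + ρg·h_top.
P_top = 99450 − ½·746·8.77² − 746·9.8·1.56 = 59400 Pa. So P_gauge = P_top − P_atm = -40100 Pa.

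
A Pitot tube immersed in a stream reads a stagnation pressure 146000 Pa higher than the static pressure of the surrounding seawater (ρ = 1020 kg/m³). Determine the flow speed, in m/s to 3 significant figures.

v = 16.9 m/s

Bernoulli between the free stream and the stagnation point: ½ρv² = P_stag − P_static.
v = √(2ΔP/ρ) = √(2·146000/1020) = 16.9 m/s.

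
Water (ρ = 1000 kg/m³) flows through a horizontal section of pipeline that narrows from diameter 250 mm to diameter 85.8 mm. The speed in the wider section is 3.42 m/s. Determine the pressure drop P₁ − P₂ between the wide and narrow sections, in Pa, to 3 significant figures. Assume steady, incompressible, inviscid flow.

ΔP = 416000 Pa

By continuity, v₂ = v₁·A₁/A₂ = 3.42·(491/57.8) = 29.0 m/s.
The pipe is horizontal, so Bernoulli reduces to P₁ + ½ρv₁² = P₂ + ½ρv₂².
P₁ − P₂ = ½·1000·(29.0² − 3.42²) = ½·1000·831 = 416000 Pa.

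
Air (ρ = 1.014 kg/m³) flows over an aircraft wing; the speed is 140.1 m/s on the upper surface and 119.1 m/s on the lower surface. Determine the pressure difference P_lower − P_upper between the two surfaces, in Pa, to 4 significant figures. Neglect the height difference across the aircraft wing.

With negligible Δh, P + ½ρv² is constant, so P_low − P_up = ½ρ(v_up² − v_low²).
ΔP = ½·1.014·(140.1² − 119.1²) = 2760 Pa.

ΔP = 2760 Pa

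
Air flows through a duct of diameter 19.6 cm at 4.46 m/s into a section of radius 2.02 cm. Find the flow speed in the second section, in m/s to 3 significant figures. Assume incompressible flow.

By continuity, v₂ = v₁·A₁/A₂ = 4.46·(302/12.8) = 105 m/s.

v₂ ≈ 105 m/s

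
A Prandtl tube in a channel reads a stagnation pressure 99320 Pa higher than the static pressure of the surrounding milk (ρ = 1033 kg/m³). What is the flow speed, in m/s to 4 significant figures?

Bernoulli between the free stream and the stagnation point: ½ρv² = P_stag − P_static.
v = √(2ΔP/ρ) = √(2·99320/1033) = 13.87 m/s.

13.87 m/s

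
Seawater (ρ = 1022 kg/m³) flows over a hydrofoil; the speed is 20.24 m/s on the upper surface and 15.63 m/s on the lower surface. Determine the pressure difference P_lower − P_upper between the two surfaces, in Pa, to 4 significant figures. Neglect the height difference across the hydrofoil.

ΔP ≈ 84500 Pa

The pressure is lower where the speed is higher: ΔP = ½ρ(v_up² − v_low²).
ΔP = ½·1022·(20.24² − 15.63²) = 84500 Pa.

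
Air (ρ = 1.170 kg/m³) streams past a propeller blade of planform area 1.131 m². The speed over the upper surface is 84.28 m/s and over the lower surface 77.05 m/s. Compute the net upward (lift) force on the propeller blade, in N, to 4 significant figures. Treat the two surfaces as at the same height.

F = 771.7 N

The faster flow above has the lower pressure; Bernoulli (same height) gives ΔP = ½ρ(v_up² − v_low²).
ΔP = ½·1.170·(84.28² − 77.05²) = 682.4 Pa.
Lift = ΔP · A = 682.4 × 1.131 = 771.7 N.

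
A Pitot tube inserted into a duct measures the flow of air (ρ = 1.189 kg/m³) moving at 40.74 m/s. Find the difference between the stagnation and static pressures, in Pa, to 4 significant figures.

The dynamic pressure equals the rise in static pressure at the stagnation point: ΔP = ½ρv².
ΔP = ½·1.189·40.74² = 986.7 Pa.

ΔP ≈ 986.7 Pa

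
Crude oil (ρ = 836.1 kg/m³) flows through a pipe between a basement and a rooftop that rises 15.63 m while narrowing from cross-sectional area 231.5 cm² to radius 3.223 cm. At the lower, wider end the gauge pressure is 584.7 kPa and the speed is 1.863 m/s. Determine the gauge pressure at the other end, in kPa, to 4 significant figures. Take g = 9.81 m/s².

P₂ ≈ 384.9 kPa

The volume flow rate is constant, so v₂ = (A₁/A₂)v₁ = (231.5/32.63)·1.863 = 13.22 m/s.
Bernoulli: P₁ + ½ρv₁² + ρg h₁ = P₂ + ½ρv₂² + ρg h₂, so P₂ = P₁ + ½ρ(v₁² − v₂²) − ρg(h₂ − h₁).
P₂ = 584700 + ½·836.1·(1.863² − 13.22²) − 836.1·9.81·(+15.63) = 584700 + (-71560) − (128200) = 384900 Pa.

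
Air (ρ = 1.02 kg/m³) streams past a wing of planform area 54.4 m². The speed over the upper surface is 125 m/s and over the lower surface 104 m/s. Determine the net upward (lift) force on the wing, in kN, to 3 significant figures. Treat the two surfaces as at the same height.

With equal heights on the two surfaces, Bernoulli gives P_lower − P_upper = ½ρ(v_upper² − v_lower²).
ΔP = ½·1.02·(125² − 104²) = 2450 Pa.
Lift = ΔP · A = 2450 × 54.4 = 133000 N.

F ≈ 133 kN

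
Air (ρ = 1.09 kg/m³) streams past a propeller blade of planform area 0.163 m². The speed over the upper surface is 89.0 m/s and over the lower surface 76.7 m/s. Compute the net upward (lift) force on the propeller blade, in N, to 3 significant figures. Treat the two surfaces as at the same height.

F ≈ 181 N

With equal heights on the two surfaces, Bernoulli gives P_lower − P_upper = ½ρ(v_upper² − v_lower²).
ΔP = ½·1.09·(89.0² − 76.7²) = 1110 Pa.
Lift = ΔP · A = 1110 × 0.163 = 181 N.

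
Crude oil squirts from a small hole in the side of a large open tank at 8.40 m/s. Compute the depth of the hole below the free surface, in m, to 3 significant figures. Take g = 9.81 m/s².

Inverting v = √(2gh) gives h = v² / 2g.
h = 8.40²/(2·9.81) = 70.6/19.62 = 3.60 m.

3.60 m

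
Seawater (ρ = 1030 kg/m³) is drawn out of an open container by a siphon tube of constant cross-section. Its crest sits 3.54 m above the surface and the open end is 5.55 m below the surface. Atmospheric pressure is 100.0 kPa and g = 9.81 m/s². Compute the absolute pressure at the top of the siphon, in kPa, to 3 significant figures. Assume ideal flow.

From the surface to the outlet (both open to atmosphere, surface at rest): v = √(2g·h_out) = √(2·9.81·5.55) = 10.4 m/s.
Continuity keeps v the same throughout the tube; from surface to crest, P_atm + 0 = P_top + ½ρv² + ρg·h_top.
P_top = 100000 − ½·1030·10.4² − 1030·9.81·3.54 = 8150 Pa.

8.15 kPa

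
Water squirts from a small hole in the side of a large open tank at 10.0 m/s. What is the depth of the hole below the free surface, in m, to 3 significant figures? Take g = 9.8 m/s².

For a small hole in a large open tank, ½v² = gh, giving h = v²/(2g).
h = 10.0²/(2·9.8) = 100/19.60 = 5.10 m.

h = 5.10 m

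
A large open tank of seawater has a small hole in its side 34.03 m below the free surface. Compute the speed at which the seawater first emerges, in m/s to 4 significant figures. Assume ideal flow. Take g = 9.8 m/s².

Bernoulli from surface to hole (P equal, v_surface ≈ 0): v = √(2gh) = √(2×9.8×34.03) = 25.83 m/s.

v = 25.83 m/s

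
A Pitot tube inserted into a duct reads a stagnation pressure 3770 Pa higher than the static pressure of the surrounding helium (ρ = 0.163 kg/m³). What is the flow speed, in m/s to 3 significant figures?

215 m/s

The dynamic pressure equals the rise in static pressure at the stagnation point: ΔP = ½ρv².
v = √(2ΔP/ρ) = √(2·3770/0.163) = 215 m/s.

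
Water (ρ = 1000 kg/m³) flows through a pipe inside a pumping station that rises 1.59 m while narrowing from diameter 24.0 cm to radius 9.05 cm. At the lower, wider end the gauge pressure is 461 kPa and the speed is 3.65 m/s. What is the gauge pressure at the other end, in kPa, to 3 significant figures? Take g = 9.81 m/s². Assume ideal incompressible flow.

P₂ ≈ 431 kPa

By continuity, v₂ = v₁·A₁/A₂ = 3.65·(452/257) = 6.42 m/s.
Bernoulli: P₁ + ½ρv₁² + ρg h₁ = P₂ + ½ρv₂² + ρg h₂, so P₂ = P₁ + ½ρ(v₁² − v₂²) − ρg(h₂ − h₁).
P₂ = 461000 + ½·1000·(3.65² − 6.42²) − 1000·9.81·(+1.59) = 461000 + (-13900) − (15600) = 431000 Pa.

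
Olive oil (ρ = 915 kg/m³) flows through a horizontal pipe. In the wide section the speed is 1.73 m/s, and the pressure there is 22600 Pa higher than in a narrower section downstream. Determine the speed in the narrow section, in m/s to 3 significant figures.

Horizontal Bernoulli: P₁ + ½ρv₁² = P₂ + ½ρv₂², so v₂² = v₁² + 2(P₁ − P₂)/ρ.
v₂ = √(1.73² + 2·22600/915) = √(2.99 + 49.4) = 7.24 m/s.

v₂ ≈ 7.24 m/s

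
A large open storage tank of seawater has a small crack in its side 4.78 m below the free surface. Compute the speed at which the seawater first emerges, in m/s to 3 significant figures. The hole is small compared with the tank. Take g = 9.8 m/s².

9.68 m/s

Torricelli's result v = √(2gh) gives v = √(2·9.8·4.78) = 9.68 m/s.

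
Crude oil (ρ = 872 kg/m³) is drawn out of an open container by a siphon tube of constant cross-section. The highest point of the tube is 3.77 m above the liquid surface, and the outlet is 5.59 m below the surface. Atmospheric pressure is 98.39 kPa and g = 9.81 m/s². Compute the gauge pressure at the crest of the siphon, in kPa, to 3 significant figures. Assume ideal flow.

From the surface to the outlet (both open to atmosphere, surface at rest): v = √(2g·h_out) = √(2·9.81·5.59) = 10.5 m/s.
Continuity keeps v the same throughout the tube; from surface to crest, P_atm + 0 = P_top + ½ρv² + ρg·h_top.
P_top = 98390 − ½·872·10.5² − 872·9.81·3.77 = 18300 Pa. So P_gauge = P_top − P_atm = -80100 Pa.

-80.1 kPa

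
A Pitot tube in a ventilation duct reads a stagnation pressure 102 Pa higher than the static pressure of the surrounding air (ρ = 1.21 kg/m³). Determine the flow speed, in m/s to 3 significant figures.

Bernoulli between the free stream and the stagnation point: ½ρv² = P_stag − P_static.
v = √(2ΔP/ρ) = √(2·102/1.21) = 13.0 m/s.

v ≈ 13.0 m/s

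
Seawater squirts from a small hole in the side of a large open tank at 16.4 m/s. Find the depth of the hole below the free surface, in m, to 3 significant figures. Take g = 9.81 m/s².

Inverting v = √(2gh) gives h = v² / 2g.
h = 16.4²/(2·9.81) = 269/19.62 = 13.7 m.

h = 13.7 m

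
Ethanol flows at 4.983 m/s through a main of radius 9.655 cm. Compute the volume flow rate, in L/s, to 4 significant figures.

145.9 L/s

Q = A·v = 0.02929 m² × 4.983 m/s = 0.1459 m³/s.
Converting: 0.1459 m³/s × 1000 = 145.9 L/s.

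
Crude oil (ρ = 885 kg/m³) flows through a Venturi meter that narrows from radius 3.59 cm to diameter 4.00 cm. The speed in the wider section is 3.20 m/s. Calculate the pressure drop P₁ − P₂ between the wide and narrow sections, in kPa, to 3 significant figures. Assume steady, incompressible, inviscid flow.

ΔP = 42.5 kPa

Mass conservation (A₁v₁ = A₂v₂) gives v₂ = 3.20 × 40.5/12.6 = 10.3 m/s.
Along the horizontal streamline, P + ½ρv² is constant.
P₁ − P₂ = ½·885·(10.3² − 3.20²) = ½·885·96.1 = 42500 Pa.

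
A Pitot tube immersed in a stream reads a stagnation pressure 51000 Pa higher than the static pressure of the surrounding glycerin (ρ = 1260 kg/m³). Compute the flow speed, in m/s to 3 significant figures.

Bernoulli between the free stream and the stagnation point: ½ρv² = P_stag − P_static.
v = √(2ΔP/ρ) = √(2·51000/1260) = 9.00 m/s.

v ≈ 9.00 m/s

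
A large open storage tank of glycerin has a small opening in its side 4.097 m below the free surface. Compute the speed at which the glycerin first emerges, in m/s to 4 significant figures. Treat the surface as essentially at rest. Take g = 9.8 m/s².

8.961 m/s

Bernoulli from surface to hole (P equal, v_surface ≈ 0): v = √(2gh) = √(2×9.8×4.097) = 8.961 m/s.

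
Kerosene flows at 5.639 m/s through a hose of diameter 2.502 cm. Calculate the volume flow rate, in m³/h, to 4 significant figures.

Q ≈ 9.981 m³/h

Q = A·v = 0.0004917 m² × 5.639 m/s = 0.002772 m³/s.
Converting: 0.002772 m³/s × 3600 = 9.981 m³/h.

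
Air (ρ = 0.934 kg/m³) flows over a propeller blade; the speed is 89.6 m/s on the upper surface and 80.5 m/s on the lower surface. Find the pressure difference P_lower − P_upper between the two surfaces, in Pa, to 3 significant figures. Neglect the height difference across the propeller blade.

ΔP ≈ 723 Pa

Bernoulli (same height): P_lower − P_upper = ½ρ(v_upper² − v_lower²).
ΔP = ½·0.934·(89.6² − 80.5²) = 723 Pa.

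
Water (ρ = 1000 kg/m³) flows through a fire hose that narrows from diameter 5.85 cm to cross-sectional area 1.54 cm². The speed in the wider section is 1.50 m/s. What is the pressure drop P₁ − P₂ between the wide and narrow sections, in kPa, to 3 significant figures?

By continuity, v₂ = v₁·A₁/A₂ = 1.50·(26.9/1.54) = 26.2 m/s.
Along the horizontal streamline, P + ½ρv² is constant.
P₁ − P₂ = ½·1000·(26.2² − 1.50²) = ½·1000·683 = 342000 Pa.

342 kPa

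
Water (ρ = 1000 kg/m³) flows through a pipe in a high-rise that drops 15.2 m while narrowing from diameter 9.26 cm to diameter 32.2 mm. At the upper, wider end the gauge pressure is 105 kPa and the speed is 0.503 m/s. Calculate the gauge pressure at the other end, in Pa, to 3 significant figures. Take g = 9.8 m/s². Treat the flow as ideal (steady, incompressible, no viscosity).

P₂ ≈ 245000 Pa

By continuity, v₂ = v₁·A₁/A₂ = 0.503·(67.3/8.14) = 4.16 m/s.
Bernoulli: P₁ + ½ρv₁² + ρg h₁ = P₂ + ½ρv₂² + ρg h₂, so P₂ = P₁ + ½ρ(v₁² − v₂²) − ρg(h₂ − h₁).
P₂ = 105000 + ½·1000·(0.503² − 4.16²) − 1000·9.8·(−15.2) = 105000 + (-8530) − (-149000) = 245000 Pa.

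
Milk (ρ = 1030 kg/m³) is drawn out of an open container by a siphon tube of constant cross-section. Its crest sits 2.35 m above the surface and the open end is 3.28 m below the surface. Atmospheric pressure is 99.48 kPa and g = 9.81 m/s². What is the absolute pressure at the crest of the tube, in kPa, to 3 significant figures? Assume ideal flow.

42.6 kPa

From the surface to the outlet (both open to atmosphere, surface at rest): v = √(2g·h_out) = √(2·9.81·3.28) = 8.02 m/s.
The bore is uniform, so the speed at the crest is the same v. Bernoulli surface→crest: P_atm = P_top + ½ρv² + ρg·h_top.
P_top = 99480 − ½·1030·8.02² − 1030·9.81·2.35 = 42600 Pa.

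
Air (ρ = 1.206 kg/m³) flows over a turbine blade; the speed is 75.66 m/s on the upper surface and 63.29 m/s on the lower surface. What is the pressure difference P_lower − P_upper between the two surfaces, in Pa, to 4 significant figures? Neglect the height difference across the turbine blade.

The pressure is lower where the speed is higher: ΔP = ½ρ(v_up² − v_low²).
ΔP = ½·1.206·(75.66² − 63.29²) = 1036 Pa.

ΔP = 1036 Pa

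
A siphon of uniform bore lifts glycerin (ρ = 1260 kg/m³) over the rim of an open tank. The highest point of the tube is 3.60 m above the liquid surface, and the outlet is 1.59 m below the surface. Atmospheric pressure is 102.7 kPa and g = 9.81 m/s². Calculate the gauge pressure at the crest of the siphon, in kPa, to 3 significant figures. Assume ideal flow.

From the surface to the outlet (both open to atmosphere, surface at rest): v = √(2g·h_out) = √(2·9.81·1.59) = 5.59 m/s.
With constant cross-section the crest speed equals v; applying Bernoulli from the surface up to the crest, P_top = P_atm − ½ρv² − ρg·h_top.
P_top = 102700 − ½·1260·5.59² − 1260·9.81·3.60 = 38500 Pa. So P_gauge = P_top − P_atm = -64200 Pa.

P_gauge ≈ -64.2 kPa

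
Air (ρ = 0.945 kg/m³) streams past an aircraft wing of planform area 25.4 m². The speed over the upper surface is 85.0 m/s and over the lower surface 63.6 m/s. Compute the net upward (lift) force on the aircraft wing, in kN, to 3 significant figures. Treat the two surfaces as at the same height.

From P + ½ρv² = const at equal height, P_low − P_up = ½ρ(v_up² − v_low²).
ΔP = ½·0.945·(85.0² − 63.6²) = 1500 Pa.
Lift = ΔP · A = 1500 × 25.4 = 38200 N.

F ≈ 38.2 kN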